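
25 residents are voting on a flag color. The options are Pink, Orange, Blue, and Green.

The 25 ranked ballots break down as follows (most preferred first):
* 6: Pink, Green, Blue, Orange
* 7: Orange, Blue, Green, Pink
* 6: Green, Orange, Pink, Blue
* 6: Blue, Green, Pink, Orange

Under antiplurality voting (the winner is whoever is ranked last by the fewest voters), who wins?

Green

Last-place votes: Pink 7, Orange 12, Blue 6, Green 0.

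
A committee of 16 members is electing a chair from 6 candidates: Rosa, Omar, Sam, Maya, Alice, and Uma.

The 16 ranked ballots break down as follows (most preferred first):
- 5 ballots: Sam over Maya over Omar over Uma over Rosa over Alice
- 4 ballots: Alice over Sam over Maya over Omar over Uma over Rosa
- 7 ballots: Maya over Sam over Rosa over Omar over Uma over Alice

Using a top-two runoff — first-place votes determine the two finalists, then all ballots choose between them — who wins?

Sam

Round 1 first-place votes: Rosa 0, Omar 0, Sam 5, Maya 7, Alice 4, Uma 0. Maya and Sam advance.
Runoff: Maya is ranked above Sam on 7 ballots, Sam above Maya on 9.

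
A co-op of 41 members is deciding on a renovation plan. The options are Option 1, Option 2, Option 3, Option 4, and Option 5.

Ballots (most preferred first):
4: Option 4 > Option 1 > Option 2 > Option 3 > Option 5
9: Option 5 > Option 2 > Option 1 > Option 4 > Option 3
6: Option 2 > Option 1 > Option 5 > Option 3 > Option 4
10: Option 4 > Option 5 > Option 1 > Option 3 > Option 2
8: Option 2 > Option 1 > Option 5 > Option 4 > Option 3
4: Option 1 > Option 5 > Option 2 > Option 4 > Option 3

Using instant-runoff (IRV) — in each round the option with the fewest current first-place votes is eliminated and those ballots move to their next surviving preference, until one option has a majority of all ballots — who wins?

Round 1: Option 1 4, Option 2 14, Option 3 0, Option 4 14, Option 5 9. Option 3 eliminated.
Round 2: Option 1 4, Option 2 14, Option 4 14, Option 5 9. Option 1 eliminated.
Round 3: Option 2 14, Option 4 14, Option 5 13. Option 5 eliminated.
Round 4: Option 2 27, Option 4 14. Option 2 has a majority (≥21).

Option 2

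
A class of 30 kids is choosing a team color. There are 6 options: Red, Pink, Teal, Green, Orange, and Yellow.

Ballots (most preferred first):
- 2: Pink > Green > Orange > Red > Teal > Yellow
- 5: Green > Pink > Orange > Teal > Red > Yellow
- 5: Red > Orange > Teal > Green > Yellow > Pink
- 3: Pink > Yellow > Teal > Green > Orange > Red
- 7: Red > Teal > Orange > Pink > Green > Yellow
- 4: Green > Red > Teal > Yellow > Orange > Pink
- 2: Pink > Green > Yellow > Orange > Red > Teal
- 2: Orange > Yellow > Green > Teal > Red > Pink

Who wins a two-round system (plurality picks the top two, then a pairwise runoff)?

Round 1 first-place votes: Red 12, Pink 7, Teal 0, Green 9, Orange 2, Yellow 0. Red and Green advance.
Runoff: Red is ranked above Green on 12 ballots, Green above Red on 18.

Green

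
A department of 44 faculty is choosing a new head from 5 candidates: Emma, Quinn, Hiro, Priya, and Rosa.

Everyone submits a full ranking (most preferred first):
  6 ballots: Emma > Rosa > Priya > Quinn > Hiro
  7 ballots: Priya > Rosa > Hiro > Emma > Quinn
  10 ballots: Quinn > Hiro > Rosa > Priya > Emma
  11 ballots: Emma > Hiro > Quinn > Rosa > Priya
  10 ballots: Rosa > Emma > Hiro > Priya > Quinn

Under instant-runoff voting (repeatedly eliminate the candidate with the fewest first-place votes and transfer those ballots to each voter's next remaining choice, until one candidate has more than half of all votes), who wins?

Round 1: Emma 17, Quinn 10, Hiro 0, Priya 7, Rosa 10. Hiro eliminated.
Round 2: Emma 17, Quinn 10, Priya 7, Rosa 10. Priya eliminated.
Round 3: Emma 17, Quinn 10, Rosa 17. Quinn eliminated.
Round 4: Emma 17, Rosa 27. Rosa has a majority (≥23).

Rosa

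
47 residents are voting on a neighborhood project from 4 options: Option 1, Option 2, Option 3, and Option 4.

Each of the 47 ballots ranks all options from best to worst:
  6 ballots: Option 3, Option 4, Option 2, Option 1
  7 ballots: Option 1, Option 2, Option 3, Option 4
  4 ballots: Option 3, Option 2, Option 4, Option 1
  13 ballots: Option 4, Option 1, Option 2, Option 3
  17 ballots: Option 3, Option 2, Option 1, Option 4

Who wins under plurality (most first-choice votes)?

Option 3

First-place votes: Option 1 7, Option 2 0, Option 3 27, Option 4 13.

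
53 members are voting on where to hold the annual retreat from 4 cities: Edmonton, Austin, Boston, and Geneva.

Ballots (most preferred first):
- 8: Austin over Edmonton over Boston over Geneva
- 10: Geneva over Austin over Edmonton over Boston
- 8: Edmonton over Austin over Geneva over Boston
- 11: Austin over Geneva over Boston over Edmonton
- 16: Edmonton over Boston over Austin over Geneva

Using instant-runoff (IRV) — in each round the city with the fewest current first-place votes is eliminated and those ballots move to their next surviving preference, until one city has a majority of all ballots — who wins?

Round 1: Edmonton 24, Austin 19, Boston 0, Geneva 10. Boston eliminated.
Round 2: Edmonton 24, Austin 19, Geneva 10. Geneva eliminated.
Round 3: Edmonton 24, Austin 29. Austin has a majority (≥27).

Austin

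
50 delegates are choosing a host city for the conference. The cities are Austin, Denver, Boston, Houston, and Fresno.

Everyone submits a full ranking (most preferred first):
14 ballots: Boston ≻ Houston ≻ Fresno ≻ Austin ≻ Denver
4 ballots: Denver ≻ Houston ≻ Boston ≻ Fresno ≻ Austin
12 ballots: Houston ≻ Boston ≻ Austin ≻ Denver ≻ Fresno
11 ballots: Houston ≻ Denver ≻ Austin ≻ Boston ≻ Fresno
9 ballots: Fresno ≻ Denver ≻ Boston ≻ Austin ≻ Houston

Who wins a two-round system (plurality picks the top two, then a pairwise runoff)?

Round 1 first-place votes: Austin 0, Denver 4, Boston 14, Houston 23, Fresno 9. Houston and Boston advance.
Runoff: Houston is ranked above Boston on 27 ballots, Boston above Houston on 23.

Houston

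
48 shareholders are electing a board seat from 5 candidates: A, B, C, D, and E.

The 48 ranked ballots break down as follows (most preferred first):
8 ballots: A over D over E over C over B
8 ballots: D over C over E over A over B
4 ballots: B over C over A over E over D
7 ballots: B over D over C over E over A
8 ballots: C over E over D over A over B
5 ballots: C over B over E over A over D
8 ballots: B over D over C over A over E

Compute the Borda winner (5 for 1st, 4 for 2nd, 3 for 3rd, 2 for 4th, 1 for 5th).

C

A: 8×5 + 8×2 + 4×3 + 7×1 + 8×2 + 5×2 + 8×2 = 117
B: 8×1 + 8×1 + 4×5 + 7×5 + 8×1 + 5×4 + 8×5 = 139
C: 8×2 + 8×4 + 4×4 + 7×3 + 8×5 + 5×5 + 8×3 = 174
D: 8×4 + 8×5 + 4×1 + 7×4 + 8×3 + 5×1 + 8×4 = 165
E: 8×3 + 8×3 + 4×2 + 7×2 + 8×4 + 5×3 + 8×1 = 125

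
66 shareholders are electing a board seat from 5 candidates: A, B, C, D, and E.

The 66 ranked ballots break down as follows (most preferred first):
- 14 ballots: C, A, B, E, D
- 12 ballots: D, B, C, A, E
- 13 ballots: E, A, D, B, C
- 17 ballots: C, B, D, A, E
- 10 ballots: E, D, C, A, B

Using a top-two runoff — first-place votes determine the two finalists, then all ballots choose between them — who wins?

Round 1 first-place votes: A 0, B 0, C 31, D 12, E 23. C and E advance.
Runoff: C is ranked above E on 43 ballots, E above C on 23.

C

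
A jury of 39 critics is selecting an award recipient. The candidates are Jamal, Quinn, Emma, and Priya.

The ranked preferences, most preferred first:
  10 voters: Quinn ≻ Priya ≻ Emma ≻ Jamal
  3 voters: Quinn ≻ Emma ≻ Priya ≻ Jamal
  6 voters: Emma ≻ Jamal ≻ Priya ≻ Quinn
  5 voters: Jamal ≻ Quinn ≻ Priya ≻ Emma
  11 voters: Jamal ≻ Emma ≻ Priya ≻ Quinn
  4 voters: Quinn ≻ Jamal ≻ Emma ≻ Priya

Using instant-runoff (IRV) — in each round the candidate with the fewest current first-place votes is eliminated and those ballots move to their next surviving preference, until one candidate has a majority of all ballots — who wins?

Round 1: Jamal 16, Quinn 17, Emma 6, Priya 0. Priya eliminated.
Round 2: Jamal 16, Quinn 17, Emma 6. Emma eliminated.
Round 3: Jamal 22, Quinn 17. Jamal has a majority (≥20).

Jamal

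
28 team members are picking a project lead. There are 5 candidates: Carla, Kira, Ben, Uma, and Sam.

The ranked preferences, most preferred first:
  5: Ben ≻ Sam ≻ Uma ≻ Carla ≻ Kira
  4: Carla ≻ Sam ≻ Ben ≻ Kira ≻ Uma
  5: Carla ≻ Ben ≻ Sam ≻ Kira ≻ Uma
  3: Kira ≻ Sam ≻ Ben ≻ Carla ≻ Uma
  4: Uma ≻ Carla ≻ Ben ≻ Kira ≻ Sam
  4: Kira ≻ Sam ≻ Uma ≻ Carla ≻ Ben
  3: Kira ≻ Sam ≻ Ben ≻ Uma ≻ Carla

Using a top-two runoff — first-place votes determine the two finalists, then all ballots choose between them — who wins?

Round 1 first-place votes: Carla 9, Kira 10, Ben 5, Uma 4, Sam 0. Kira and Carla advance.
Runoff: Kira is ranked above Carla on 10 ballots, Carla above Kira on 18.

Carla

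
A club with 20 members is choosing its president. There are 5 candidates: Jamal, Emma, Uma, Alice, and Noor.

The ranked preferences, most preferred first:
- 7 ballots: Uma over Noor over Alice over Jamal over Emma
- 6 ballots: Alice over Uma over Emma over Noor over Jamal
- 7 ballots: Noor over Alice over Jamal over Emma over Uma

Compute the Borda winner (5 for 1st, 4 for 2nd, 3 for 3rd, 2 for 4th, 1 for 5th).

Jamal: 7×2 + 6×1 + 7×3 = 41
Emma: 7×1 + 6×3 + 7×2 = 39
Uma: 7×5 + 6×4 + 7×1 = 66
Alice: 7×3 + 6×5 + 7×4 = 79
Noor: 7×4 + 6×2 + 7×5 = 75

Alice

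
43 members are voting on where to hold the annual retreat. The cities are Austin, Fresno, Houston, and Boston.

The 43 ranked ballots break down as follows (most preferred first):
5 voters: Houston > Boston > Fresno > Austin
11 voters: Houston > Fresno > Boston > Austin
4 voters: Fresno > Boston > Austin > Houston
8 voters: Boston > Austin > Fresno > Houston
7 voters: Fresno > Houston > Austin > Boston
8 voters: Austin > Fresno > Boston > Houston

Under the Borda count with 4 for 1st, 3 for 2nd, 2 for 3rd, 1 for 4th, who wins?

Fresno

Austin: 5×1 + 11×1 + 4×2 + 8×3 + 7×2 + 8×4 = 94
Fresno: 5×2 + 11×3 + 4×4 + 8×2 + 7×4 + 8×3 = 127
Houston: 5×4 + 11×4 + 4×1 + 8×1 + 7×3 + 8×1 = 105
Boston: 5×3 + 11×2 + 4×3 + 8×4 + 7×1 + 8×2 = 104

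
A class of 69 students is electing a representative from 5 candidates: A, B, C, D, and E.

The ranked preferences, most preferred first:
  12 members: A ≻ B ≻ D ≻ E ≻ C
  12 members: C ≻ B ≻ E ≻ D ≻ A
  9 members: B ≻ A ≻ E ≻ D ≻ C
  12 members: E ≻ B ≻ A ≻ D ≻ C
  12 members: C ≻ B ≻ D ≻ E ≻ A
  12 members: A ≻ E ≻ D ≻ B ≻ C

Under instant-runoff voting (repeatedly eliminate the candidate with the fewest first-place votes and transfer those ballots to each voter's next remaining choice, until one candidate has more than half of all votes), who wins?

A

Round 1: A 24, B 9, C 24, D 0, E 12. D eliminated.
Round 2: A 24, B 9, C 24, E 12. B eliminated.
Round 3: A 33, C 24, E 12. E eliminated.
Round 4: A 45, C 24. A has a majority (≥35).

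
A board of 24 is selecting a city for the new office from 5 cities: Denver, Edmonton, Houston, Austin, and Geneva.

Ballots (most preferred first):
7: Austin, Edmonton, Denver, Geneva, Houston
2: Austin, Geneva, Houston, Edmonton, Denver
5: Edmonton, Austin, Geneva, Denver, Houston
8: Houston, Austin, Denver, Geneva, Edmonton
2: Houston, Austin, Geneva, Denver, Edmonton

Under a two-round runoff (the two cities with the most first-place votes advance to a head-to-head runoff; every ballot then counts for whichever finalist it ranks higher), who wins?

Round 1 first-place votes: Denver 0, Edmonton 5, Houston 10, Austin 9, Geneva 0. Houston and Austin advance.
Runoff: Houston is ranked above Austin on 10 ballots, Austin above Houston on 14.

Austin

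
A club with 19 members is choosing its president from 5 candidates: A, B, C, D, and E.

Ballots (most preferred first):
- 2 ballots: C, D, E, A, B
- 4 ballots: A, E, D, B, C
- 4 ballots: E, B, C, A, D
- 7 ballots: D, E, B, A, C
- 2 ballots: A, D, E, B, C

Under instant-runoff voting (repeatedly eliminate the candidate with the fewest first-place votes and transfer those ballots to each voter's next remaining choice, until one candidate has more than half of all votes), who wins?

Round 1: A 6, B 0, C 2, D 7, E 4. B eliminated.
Round 2: A 6, C 2, D 7, E 4. C eliminated.
Round 3: A 6, D 9, E 4. E eliminated.
Round 4: A 10, D 9. A has a majority (≥10).

A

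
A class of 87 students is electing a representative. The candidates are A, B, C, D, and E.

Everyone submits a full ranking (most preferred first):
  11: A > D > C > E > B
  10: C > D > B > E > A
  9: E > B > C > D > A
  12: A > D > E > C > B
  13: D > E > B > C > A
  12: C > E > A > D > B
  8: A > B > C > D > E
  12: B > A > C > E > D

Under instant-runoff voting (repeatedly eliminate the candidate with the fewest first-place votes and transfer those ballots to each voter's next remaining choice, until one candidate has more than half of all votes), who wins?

Round 1: A 31, B 12, C 22, D 13, E 9. E eliminated.
Round 2: A 31, B 21, C 22, D 13. D eliminated.
Round 3: A 31, B 34, C 22. C eliminated.
Round 4: A 43, B 44. B has a majority (≥44).

B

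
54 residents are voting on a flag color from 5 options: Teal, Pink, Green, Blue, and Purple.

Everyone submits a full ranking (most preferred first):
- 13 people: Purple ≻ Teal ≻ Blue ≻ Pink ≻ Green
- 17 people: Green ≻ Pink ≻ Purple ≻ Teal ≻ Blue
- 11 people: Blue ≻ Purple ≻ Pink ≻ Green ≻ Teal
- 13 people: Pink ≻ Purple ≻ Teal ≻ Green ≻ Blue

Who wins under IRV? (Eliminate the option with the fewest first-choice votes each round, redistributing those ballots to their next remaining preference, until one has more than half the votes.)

Round 1: Teal 0, Pink 13, Green 17, Blue 11, Purple 13. Teal eliminated.
Round 2: Pink 13, Green 17, Blue 11, Purple 13. Blue eliminated.
Round 3: Pink 13, Green 17, Purple 24. Pink eliminated.
Round 4: Green 17, Purple 37. Purple has a majority (≥28).

Purple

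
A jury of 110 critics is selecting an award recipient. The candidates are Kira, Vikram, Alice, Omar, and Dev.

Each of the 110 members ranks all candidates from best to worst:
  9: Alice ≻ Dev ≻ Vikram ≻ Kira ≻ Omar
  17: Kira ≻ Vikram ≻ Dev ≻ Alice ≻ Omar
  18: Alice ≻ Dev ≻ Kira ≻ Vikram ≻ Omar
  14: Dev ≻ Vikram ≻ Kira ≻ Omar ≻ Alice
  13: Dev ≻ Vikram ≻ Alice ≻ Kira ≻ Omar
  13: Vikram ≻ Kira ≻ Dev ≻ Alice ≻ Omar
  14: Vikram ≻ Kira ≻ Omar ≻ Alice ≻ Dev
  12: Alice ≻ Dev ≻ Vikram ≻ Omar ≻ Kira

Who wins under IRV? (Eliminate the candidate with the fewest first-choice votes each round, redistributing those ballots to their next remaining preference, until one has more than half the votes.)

Round 1: Kira 17, Vikram 27, Alice 39, Omar 0, Dev 27. Omar eliminated.
Round 2: Kira 17, Vikram 27, Alice 39, Dev 27. Kira eliminated.
Round 3: Vikram 44, Alice 39, Dev 27. Dev eliminated.
Round 4: Vikram 71, Alice 39. Vikram has a majority (≥56).

Vikram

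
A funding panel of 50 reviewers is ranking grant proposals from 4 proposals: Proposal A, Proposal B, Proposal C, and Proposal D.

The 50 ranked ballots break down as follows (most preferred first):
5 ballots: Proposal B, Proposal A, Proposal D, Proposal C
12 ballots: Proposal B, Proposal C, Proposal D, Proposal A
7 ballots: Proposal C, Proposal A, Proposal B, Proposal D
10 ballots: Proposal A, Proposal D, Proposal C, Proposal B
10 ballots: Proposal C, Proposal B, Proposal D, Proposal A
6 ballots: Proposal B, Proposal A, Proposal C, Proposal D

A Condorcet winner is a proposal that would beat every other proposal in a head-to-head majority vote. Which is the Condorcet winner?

Proposal C vs Proposal A: 29–21
Proposal C vs Proposal B: 27–23
Proposal C vs Proposal D: 35–15
Proposal C beats every other proposal.

Proposal C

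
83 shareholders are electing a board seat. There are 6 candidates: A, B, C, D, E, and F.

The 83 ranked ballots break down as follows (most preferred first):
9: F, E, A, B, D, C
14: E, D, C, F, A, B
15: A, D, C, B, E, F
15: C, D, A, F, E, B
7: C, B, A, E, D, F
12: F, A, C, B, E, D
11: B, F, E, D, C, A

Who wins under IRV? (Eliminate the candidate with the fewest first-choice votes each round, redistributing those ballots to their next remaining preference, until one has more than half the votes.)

Round 1: A 15, B 11, C 22, D 0, E 14, F 21. D eliminated.
Round 2: A 15, B 11, C 22, E 14, F 21. B eliminated.
Round 3: A 15, C 22, E 14, F 32. E eliminated.
Round 4: A 15, C 36, F 32. A eliminated.
Round 5: C 51, F 32. C has a majority (≥42).

C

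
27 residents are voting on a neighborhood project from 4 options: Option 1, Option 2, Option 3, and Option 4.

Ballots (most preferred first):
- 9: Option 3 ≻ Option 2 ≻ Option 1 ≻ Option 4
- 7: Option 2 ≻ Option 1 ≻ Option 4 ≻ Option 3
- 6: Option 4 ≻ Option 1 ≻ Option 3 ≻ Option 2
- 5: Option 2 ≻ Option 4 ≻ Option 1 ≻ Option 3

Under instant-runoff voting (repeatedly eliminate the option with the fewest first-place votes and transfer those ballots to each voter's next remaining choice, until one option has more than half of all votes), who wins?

Option 3

Round 1: Option 1 0, Option 2 12, Option 3 9, Option 4 6. Option 1 eliminated.
Round 2: Option 2 12, Option 3 9, Option 4 6. Option 4 eliminated.
Round 3: Option 2 12, Option 3 15. Option 3 has a majority (≥14).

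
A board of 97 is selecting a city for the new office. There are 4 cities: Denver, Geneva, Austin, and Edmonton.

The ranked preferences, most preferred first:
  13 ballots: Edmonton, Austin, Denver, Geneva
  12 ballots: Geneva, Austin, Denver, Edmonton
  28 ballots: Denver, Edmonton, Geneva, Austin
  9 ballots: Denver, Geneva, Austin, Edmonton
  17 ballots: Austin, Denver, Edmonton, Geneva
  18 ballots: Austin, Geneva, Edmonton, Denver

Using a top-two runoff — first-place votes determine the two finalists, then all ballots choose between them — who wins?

Austin

Round 1 first-place votes: Denver 37, Geneva 12, Austin 35, Edmonton 13. Denver and Austin advance.
Runoff: Denver is ranked above Austin on 37 ballots, Austin above Denver on 60.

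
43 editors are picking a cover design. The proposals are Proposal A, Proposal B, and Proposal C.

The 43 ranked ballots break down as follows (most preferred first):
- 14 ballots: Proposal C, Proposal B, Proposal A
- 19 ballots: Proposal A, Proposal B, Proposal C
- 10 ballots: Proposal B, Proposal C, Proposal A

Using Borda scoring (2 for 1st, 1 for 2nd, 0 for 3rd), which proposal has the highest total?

Proposal B

Proposal A: 14×0 + 19×2 + 10×0 = 38
Proposal B: 14×1 + 19×1 + 10×2 = 53
Proposal C: 14×2 + 19×0 + 10×1 = 38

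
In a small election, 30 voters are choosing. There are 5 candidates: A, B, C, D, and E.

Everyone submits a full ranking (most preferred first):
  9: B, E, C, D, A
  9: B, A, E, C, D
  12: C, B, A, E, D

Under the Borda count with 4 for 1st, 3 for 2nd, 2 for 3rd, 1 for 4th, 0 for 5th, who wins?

B

A: 9×0 + 9×3 + 12×2 = 51
B: 9×4 + 9×4 + 12×3 = 108
C: 9×2 + 9×1 + 12×4 = 75
D: 9×1 + 9×0 + 12×0 = 9
E: 9×3 + 9×2 + 12×1 = 57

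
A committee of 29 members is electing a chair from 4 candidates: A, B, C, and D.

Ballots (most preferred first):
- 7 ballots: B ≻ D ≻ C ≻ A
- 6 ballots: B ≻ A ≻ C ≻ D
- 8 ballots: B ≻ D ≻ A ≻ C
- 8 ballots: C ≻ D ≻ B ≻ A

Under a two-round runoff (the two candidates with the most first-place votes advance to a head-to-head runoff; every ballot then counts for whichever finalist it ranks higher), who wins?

Round 1 first-place votes: A 0, B 21, C 8, D 0. B and C advance.
Runoff: B is ranked above C on 21 ballots, C above B on 8.

B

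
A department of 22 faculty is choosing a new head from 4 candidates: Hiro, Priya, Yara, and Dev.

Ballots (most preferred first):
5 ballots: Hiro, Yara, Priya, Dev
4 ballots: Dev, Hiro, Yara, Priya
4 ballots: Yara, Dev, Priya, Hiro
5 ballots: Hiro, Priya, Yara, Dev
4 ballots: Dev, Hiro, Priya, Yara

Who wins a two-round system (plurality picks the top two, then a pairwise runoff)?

Round 1 first-place votes: Hiro 10, Priya 0, Yara 4, Dev 8. Hiro and Dev advance.
Runoff: Hiro is ranked above Dev on 10 ballots, Dev above Hiro on 12.

Dev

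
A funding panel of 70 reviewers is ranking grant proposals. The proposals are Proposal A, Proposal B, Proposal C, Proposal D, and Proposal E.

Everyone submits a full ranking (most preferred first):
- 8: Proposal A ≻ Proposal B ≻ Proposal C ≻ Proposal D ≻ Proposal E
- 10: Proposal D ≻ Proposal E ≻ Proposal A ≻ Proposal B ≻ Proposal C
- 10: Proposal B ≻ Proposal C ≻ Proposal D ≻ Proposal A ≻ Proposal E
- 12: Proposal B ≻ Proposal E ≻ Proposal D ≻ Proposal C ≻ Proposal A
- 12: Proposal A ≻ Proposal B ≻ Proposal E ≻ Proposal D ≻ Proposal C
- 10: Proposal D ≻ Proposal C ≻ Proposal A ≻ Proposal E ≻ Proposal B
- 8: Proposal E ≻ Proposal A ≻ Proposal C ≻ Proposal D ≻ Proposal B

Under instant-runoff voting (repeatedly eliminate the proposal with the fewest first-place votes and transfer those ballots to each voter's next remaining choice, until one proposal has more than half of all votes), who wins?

Proposal A

Round 1: Proposal A 20, Proposal B 22, Proposal C 0, Proposal D 20, Proposal E 8. Proposal C eliminated.
Round 2: Proposal A 20, Proposal B 22, Proposal D 20, Proposal E 8. Proposal E eliminated.
Round 3: Proposal A 28, Proposal B 22, Proposal D 20. Proposal D eliminated.
Round 4: Proposal A 48, Proposal B 22. Proposal A has a majority (≥36).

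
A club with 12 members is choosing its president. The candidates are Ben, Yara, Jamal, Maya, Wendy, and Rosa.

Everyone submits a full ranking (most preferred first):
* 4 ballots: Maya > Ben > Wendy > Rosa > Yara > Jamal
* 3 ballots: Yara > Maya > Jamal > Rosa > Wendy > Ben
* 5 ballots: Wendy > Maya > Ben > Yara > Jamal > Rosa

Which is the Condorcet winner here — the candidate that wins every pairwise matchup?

Maya

Maya vs Ben: 12–0
Maya vs Yara: 9–3
Maya vs Jamal: 12–0
Maya vs Wendy: 7–5
Maya vs Rosa: 12–0
Maya beats every other candidate.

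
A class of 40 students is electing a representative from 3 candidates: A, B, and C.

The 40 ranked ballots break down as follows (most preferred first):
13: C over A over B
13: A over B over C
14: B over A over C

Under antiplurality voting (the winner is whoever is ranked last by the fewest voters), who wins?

Last-place votes: A 0, B 13, C 27.

A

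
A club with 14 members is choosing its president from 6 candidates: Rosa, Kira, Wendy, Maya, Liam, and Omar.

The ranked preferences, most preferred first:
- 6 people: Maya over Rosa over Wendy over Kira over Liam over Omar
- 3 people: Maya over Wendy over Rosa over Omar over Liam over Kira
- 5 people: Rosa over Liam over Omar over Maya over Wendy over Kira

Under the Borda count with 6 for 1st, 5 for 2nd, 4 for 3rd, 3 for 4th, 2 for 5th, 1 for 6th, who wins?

Rosa

Rosa: 6×5 + 3×4 + 5×6 = 72
Kira: 6×3 + 3×1 + 5×1 = 26
Wendy: 6×4 + 3×5 + 5×2 = 49
Maya: 6×6 + 3×6 + 5×3 = 69
Liam: 6×2 + 3×2 + 5×5 = 43
Omar: 6×1 + 3×3 + 5×4 = 35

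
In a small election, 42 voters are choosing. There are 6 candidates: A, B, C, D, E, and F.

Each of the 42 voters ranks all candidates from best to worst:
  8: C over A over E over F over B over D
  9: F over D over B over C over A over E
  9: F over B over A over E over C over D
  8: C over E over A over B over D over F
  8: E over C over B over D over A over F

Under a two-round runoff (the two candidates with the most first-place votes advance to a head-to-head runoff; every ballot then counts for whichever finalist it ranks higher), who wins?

C

Round 1 first-place votes: A 0, B 0, C 16, D 0, E 8, F 18. F and C advance.
Runoff: F is ranked above C on 18 ballots, C above F on 24.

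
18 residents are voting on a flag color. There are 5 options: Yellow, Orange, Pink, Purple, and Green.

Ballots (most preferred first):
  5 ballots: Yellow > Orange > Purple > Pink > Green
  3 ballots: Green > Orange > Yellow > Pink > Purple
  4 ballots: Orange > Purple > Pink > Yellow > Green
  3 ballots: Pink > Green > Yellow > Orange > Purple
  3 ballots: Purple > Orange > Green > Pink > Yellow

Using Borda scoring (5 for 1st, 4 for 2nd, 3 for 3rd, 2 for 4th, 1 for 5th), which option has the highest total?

Orange

Yellow: 5×5 + 3×3 + 4×2 + 3×3 + 3×1 = 54
Orange: 5×4 + 3×4 + 4×5 + 3×2 + 3×4 = 70
Pink: 5×2 + 3×2 + 4×3 + 3×5 + 3×2 = 49
Purple: 5×3 + 3×1 + 4×4 + 3×1 + 3×5 = 52
Green: 5×1 + 3×5 + 4×1 + 3×4 + 3×3 = 45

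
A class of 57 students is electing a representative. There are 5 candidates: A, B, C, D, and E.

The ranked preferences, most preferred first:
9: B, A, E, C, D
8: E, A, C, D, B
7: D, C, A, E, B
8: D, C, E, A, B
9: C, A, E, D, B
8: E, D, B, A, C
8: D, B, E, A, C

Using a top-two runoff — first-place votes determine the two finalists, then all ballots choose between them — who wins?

Round 1 first-place votes: A 0, B 9, C 9, D 23, E 16. D and E advance.
Runoff: D is ranked above E on 23 ballots, E above D on 34.

E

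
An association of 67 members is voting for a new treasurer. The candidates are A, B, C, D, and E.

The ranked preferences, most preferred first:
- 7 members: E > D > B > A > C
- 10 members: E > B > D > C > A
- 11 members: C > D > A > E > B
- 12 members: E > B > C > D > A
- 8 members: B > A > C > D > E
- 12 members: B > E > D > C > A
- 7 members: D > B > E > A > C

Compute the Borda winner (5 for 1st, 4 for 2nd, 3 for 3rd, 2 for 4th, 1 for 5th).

A: 7×2 + 10×1 + 11×3 + 12×1 + 8×4 + 12×1 + 7×2 = 127
B: 7×3 + 10×4 + 11×1 + 12×4 + 8×5 + 12×5 + 7×4 = 248
C: 7×1 + 10×2 + 11×5 + 12×3 + 8×3 + 12×2 + 7×1 = 173
D: 7×4 + 10×3 + 11×4 + 12×2 + 8×2 + 12×3 + 7×5 = 213
E: 7×5 + 10×5 + 11×2 + 12×5 + 8×1 + 12×4 + 7×3 = 244

B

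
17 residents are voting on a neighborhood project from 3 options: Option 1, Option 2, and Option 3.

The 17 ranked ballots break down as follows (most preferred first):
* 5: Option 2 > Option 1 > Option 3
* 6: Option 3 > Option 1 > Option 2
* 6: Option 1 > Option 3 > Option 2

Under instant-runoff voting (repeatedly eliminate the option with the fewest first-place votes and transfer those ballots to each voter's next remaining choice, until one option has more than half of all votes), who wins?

Option 1

Round 1: Option 1 6, Option 2 5, Option 3 6. Option 2 eliminated.
Round 2: Option 1 11, Option 3 6. Option 1 has a majority (≥9).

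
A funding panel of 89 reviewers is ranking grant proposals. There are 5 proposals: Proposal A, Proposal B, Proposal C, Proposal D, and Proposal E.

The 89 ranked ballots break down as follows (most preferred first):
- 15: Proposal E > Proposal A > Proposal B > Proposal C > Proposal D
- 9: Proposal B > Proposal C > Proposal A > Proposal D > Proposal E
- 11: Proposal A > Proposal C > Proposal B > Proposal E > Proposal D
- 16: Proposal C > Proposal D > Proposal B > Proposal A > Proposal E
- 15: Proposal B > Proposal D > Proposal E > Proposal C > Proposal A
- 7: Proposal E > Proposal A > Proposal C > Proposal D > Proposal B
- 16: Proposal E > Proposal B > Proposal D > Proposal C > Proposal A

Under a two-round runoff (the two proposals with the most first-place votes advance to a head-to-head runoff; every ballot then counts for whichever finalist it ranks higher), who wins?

Round 1 first-place votes: Proposal A 11, Proposal B 24, Proposal C 16, Proposal D 0, Proposal E 38. Proposal E and Proposal B advance.
Runoff: Proposal E is ranked above Proposal B on 38 ballots, Proposal B above Proposal E on 51.

Proposal B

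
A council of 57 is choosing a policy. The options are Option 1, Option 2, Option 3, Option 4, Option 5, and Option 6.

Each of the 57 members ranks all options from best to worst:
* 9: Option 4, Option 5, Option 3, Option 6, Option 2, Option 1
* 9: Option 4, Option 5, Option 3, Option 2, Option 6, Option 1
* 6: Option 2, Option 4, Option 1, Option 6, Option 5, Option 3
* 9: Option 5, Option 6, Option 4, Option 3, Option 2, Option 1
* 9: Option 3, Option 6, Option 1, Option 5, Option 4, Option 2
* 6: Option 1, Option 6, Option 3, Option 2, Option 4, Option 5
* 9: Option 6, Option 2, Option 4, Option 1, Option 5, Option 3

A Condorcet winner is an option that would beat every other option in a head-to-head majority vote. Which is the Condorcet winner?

Option 6

Option 6 vs Option 1: 45–12
Option 6 vs Option 2: 42–15
Option 6 vs Option 3: 30–27
Option 6 vs Option 4: 33–24
Option 6 vs Option 5: 30–27
Option 6 beats every other option.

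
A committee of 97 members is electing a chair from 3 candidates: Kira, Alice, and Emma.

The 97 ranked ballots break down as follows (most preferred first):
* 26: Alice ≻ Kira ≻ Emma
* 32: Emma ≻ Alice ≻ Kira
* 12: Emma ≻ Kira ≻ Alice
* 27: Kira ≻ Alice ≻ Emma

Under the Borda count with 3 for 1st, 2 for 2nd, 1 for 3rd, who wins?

Alice

Kira: 26×2 + 32×1 + 12×2 + 27×3 = 189
Alice: 26×3 + 32×2 + 12×1 + 27×2 = 208
Emma: 26×1 + 32×3 + 12×3 + 27×1 = 185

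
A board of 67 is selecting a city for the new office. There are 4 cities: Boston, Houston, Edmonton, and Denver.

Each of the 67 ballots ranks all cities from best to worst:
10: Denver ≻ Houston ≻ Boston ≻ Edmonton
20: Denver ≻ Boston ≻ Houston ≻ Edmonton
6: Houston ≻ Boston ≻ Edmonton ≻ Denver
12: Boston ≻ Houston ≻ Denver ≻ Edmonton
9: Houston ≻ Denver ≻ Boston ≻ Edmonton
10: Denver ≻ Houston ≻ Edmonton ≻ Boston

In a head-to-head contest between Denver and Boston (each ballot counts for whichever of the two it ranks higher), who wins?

Denver is ranked above Boston on 49 ballots; Boston above Denver on 18.

Denver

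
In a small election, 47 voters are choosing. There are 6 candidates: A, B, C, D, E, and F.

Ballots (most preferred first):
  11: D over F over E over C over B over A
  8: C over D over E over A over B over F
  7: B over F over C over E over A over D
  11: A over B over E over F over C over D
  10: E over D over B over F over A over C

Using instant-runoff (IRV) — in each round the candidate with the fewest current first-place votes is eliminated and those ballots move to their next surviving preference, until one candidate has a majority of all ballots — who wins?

C

Round 1: A 11, B 7, C 8, D 11, E 10, F 0. F eliminated.
Round 2: A 11, B 7, C 8, D 11, E 10. B eliminated.
Round 3: A 11, C 15, D 11, E 10. E eliminated.
Round 4: A 11, C 15, D 21. A eliminated.
Round 5: C 26, D 21. C has a majority (≥24).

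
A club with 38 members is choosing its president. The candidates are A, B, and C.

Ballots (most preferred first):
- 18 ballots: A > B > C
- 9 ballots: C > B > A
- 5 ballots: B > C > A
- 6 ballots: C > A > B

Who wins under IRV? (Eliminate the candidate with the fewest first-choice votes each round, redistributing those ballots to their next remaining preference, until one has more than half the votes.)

C

Round 1: A 18, B 5, C 15. B eliminated.
Round 2: A 18, C 20. C has a majority (≥20).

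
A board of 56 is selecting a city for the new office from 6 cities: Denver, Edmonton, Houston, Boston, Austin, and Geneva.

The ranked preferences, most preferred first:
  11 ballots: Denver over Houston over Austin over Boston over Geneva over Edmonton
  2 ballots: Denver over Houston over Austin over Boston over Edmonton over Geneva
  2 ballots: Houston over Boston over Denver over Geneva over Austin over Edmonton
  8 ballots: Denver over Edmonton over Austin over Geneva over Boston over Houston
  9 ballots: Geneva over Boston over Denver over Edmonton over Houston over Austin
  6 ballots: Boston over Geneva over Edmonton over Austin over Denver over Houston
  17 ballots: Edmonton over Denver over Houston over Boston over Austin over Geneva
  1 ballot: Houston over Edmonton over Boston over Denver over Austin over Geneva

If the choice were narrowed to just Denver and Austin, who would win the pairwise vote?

Denver is ranked above Austin on 50 ballots; Austin above Denver on 6.

Denver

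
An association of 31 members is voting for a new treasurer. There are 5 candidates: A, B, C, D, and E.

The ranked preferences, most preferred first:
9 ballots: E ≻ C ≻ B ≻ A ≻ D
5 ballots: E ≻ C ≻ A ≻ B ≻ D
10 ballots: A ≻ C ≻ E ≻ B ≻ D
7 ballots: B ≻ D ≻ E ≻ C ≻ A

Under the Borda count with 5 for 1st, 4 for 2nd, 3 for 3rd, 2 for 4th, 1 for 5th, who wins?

A: 9×2 + 5×3 + 10×5 + 7×1 = 90
B: 9×3 + 5×2 + 10×2 + 7×5 = 92
C: 9×4 + 5×4 + 10×4 + 7×2 = 110
D: 9×1 + 5×1 + 10×1 + 7×4 = 52
E: 9×5 + 5×5 + 10×3 + 7×3 = 121

E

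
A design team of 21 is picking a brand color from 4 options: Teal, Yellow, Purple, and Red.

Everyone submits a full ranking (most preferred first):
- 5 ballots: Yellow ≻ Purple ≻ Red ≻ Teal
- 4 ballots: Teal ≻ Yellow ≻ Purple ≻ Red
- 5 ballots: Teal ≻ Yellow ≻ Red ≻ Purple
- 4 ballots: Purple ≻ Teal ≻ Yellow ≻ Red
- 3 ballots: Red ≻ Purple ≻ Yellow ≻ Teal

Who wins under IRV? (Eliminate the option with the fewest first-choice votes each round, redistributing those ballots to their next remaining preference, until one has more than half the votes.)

Purple

Round 1: Teal 9, Yellow 5, Purple 4, Red 3. Red eliminated.
Round 2: Teal 9, Yellow 5, Purple 7. Yellow eliminated.
Round 3: Teal 9, Purple 12. Purple has a majority (≥11).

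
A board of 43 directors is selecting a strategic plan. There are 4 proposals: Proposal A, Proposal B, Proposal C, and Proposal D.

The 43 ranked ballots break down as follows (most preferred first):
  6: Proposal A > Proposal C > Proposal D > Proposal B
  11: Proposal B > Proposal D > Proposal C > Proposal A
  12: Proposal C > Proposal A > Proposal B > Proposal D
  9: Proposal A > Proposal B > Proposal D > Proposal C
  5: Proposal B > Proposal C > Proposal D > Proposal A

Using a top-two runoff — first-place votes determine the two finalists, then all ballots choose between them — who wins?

Proposal A

Round 1 first-place votes: Proposal A 15, Proposal B 16, Proposal C 12, Proposal D 0. Proposal B and Proposal A advance.
Runoff: Proposal B is ranked above Proposal A on 16 ballots, Proposal A above Proposal B on 27.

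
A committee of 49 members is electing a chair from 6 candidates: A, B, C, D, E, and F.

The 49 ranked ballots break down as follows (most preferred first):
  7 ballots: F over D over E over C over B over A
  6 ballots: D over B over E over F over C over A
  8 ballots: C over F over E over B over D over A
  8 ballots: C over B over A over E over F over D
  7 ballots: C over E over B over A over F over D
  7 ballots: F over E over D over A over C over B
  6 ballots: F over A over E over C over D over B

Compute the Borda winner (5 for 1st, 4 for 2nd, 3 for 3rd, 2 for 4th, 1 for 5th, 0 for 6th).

F

A: 7×0 + 6×0 + 8×0 + 8×3 + 7×2 + 7×2 + 6×4 = 76
B: 7×1 + 6×4 + 8×2 + 8×4 + 7×3 + 7×0 + 6×0 = 100
C: 7×2 + 6×1 + 8×5 + 8×5 + 7×5 + 7×1 + 6×2 = 154
D: 7×4 + 6×5 + 8×1 + 8×0 + 7×0 + 7×3 + 6×1 = 93
E: 7×3 + 6×3 + 8×3 + 8×2 + 7×4 + 7×4 + 6×3 = 153
F: 7×5 + 6×2 + 8×4 + 8×1 + 7×1 + 7×5 + 6×5 = 159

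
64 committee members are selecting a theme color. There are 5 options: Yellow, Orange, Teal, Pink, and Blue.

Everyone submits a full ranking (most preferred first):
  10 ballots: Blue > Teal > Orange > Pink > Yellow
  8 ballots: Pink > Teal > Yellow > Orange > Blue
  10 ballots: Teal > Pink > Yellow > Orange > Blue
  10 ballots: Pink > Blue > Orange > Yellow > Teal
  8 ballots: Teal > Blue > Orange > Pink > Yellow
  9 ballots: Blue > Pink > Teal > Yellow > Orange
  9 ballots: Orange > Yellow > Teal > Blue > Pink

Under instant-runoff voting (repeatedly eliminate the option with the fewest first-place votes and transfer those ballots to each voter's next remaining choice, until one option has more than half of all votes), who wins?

Teal

Round 1: Yellow 0, Orange 9, Teal 18, Pink 18, Blue 19. Yellow eliminated.
Round 2: Orange 9, Teal 18, Pink 18, Blue 19. Orange eliminated.
Round 3: Teal 27, Pink 18, Blue 19. Pink eliminated.
Round 4: Teal 35, Blue 29. Teal has a majority (≥33).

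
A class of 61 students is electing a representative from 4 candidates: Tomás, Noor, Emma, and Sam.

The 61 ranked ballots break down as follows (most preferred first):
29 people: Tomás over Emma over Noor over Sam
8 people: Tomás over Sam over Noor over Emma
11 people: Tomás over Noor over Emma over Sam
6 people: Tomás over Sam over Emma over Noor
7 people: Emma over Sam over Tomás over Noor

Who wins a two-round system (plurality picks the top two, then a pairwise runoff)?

Tomás

Round 1 first-place votes: Tomás 54, Noor 0, Emma 7, Sam 0. Tomás and Emma advance.
Runoff: Tomás is ranked above Emma on 54 ballots, Emma above Tomás on 7.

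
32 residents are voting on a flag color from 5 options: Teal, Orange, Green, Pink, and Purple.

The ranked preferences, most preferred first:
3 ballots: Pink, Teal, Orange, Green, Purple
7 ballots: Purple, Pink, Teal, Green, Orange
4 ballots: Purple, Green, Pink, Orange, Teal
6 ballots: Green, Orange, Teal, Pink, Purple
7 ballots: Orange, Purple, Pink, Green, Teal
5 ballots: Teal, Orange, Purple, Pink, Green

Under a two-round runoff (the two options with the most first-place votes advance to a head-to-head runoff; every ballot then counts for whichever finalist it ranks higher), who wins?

Round 1 first-place votes: Teal 5, Orange 7, Green 6, Pink 3, Purple 11. Purple and Orange advance.
Runoff: Purple is ranked above Orange on 11 ballots, Orange above Purple on 21.

Orange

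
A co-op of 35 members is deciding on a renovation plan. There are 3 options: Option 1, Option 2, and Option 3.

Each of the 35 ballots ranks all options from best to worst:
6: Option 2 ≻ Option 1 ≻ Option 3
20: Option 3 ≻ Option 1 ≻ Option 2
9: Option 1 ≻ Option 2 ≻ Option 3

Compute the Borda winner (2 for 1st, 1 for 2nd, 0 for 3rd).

Option 1: 6×1 + 20×1 + 9×2 = 44
Option 2: 6×2 + 20×0 + 9×1 = 21
Option 3: 6×0 + 20×2 + 9×0 = 40

Option 1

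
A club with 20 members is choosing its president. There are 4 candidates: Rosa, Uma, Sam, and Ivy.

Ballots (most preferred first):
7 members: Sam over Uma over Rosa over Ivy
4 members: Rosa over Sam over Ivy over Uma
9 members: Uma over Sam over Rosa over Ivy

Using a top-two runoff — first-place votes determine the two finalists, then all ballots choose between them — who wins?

Sam

Round 1 first-place votes: Rosa 4, Uma 9, Sam 7, Ivy 0. Uma and Sam advance.
Runoff: Uma is ranked above Sam on 9 ballots, Sam above Uma on 11.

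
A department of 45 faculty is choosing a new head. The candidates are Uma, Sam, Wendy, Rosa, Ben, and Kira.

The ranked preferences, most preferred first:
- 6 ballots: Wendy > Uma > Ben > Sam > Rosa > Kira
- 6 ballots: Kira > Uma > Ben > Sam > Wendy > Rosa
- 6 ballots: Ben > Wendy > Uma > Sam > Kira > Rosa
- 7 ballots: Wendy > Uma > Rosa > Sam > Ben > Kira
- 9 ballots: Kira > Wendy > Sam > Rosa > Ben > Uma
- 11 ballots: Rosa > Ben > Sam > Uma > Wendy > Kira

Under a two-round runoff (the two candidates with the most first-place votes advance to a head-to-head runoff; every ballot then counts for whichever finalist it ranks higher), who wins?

Wendy

Round 1 first-place votes: Uma 0, Sam 0, Wendy 13, Rosa 11, Ben 6, Kira 15. Kira and Wendy advance.
Runoff: Kira is ranked above Wendy on 15 ballots, Wendy above Kira on 30.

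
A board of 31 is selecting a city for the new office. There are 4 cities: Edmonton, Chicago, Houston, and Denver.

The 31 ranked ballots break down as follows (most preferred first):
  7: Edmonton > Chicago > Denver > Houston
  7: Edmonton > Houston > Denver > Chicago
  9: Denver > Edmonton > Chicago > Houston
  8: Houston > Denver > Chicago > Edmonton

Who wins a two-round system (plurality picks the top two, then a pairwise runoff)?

Round 1 first-place votes: Edmonton 14, Chicago 0, Houston 8, Denver 9. Edmonton and Denver advance.
Runoff: Edmonton is ranked above Denver on 14 ballots, Denver above Edmonton on 17.

Denver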